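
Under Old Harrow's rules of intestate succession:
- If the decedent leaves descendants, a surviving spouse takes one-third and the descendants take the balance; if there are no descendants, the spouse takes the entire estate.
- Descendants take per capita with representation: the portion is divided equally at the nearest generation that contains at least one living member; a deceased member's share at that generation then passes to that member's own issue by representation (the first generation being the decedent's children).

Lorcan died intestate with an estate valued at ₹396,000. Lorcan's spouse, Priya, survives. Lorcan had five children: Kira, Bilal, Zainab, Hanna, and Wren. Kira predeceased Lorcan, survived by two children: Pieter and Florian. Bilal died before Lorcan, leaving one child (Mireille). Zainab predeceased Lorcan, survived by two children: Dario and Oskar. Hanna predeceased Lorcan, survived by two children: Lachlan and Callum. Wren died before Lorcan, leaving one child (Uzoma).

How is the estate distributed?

Priya: ₹132,000; Pieter: ₹33,000; Florian: ₹33,000; Mireille: ₹33,000; Dario: ₹33,000; Oskar: ₹33,000; Lachlan: ₹33,000; Callum: ₹33,000; Uzoma: ₹33,000

Priya takes one-third of ₹396,000 = ₹132,000. The remaining ₹264,000 passes to the descendants.
No child survives, so the initial division is made at the grandchildren's generation.
The descendants' portion (₹264,000) is divided into 8 shares of ₹33,000: Pieter, Florian, Mireille, Dario, Oskar, Lachlan, Callum, and Uzoma each take ₹33,000.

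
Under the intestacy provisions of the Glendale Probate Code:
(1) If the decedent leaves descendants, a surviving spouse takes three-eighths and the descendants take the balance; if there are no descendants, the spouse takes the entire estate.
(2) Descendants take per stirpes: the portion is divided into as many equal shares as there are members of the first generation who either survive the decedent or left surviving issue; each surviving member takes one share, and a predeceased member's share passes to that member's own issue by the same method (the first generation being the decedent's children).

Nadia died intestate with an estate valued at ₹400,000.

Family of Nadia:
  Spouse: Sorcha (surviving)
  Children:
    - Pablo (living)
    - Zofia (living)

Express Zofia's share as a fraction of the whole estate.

Sorcha takes three-eighths of ₹400,000 = ₹150,000. The remaining ₹250,000 passes to the descendants.
The descendants' portion (₹250,000) is divided into 2 shares of ₹125,000: Pablo and Zofia each take ₹125,000.

Zofia receives 5/16 of the estate.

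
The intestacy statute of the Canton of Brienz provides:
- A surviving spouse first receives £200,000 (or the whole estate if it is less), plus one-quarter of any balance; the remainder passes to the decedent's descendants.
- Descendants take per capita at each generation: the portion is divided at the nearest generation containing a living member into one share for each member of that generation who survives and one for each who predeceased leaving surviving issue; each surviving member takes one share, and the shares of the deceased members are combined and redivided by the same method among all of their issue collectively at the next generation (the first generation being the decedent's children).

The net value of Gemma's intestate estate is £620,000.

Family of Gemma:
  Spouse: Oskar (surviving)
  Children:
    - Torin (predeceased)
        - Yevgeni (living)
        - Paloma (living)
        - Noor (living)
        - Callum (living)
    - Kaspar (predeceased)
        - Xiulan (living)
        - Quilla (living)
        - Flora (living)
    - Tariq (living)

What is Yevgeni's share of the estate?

Yevgeni receives £30,000.

Oskar first takes £200,000, leaving a balance of £420,000. Oskar then takes one-quarter of the balance (£105,000), for a total of £305,000. The remaining £315,000 passes to the descendants.
The descendants' portion (£315,000) is divided at the children's generation into 3 shares of £105,000. Tariq takes £105,000. The 2 shares of the deceased (Torin and Kaspar) are combined into a pool of £210,000.
That pool (£210,000) is divided at the grandchildren's generation equally among Yevgeni, Paloma, Noor, Callum, Xiulan, Quilla, and Flora: £30,000 each.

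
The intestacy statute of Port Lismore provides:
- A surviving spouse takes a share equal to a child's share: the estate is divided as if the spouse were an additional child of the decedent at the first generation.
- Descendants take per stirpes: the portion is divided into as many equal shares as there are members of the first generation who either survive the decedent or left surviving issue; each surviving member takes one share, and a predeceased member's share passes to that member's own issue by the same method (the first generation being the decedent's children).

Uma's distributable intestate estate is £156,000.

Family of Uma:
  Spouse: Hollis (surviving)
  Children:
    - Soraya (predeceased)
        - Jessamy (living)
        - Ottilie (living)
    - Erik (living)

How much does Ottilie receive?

The spouse counts as an additional share at the children's level, so there are 3 primary shares of £52,000. Hollis takes one such share (£52,000).
The children's combined portion (£104,000) is divided into 2 shares of £52,000: Erik takes £52,000; Soraya's £52,000 share passes to Soraya's issue.
Soraya's share (£52,000) is divided into 2 shares of £26,000: Jessamy and Ottilie each take £26,000.

Ottilie receives £26,000.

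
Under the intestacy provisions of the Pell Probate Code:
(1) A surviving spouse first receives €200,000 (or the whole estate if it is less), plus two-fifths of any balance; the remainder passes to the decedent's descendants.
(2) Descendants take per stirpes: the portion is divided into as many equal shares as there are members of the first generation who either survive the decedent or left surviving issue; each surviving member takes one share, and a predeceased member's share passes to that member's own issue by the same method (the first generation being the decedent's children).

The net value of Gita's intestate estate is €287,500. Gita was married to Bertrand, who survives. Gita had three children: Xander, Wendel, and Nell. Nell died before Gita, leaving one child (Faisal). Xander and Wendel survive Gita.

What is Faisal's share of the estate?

Bertrand first takes €200,000, leaving a balance of €87,500. Bertrand then takes two-fifths of the balance (€35,000), for a total of €235,000. The remaining €52,500 passes to the descendants.
The descendants' portion (€52,500) is divided into 3 shares of €17,500: Xander and Wendel each take €17,500; Nell's €17,500 share passes to Nell's issue.
Nell's share (€17,500) passes entirely to Faisal.

Faisal receives €17,500.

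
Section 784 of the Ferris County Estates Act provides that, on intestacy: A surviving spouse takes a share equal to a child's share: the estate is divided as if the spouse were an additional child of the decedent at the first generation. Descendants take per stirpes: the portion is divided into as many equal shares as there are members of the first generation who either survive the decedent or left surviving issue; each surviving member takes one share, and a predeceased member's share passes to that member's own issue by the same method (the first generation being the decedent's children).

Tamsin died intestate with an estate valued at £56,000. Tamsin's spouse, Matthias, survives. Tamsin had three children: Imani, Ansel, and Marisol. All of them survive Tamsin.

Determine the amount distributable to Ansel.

Ansel receives £14,000.

The spouse counts as an additional share at the children's level, so there are 4 primary shares of £14,000. Matthias takes one such share (£14,000).
The children's combined portion (£42,000) is divided into 3 shares of £14,000: Imani, Ansel, and Marisol each take £14,000.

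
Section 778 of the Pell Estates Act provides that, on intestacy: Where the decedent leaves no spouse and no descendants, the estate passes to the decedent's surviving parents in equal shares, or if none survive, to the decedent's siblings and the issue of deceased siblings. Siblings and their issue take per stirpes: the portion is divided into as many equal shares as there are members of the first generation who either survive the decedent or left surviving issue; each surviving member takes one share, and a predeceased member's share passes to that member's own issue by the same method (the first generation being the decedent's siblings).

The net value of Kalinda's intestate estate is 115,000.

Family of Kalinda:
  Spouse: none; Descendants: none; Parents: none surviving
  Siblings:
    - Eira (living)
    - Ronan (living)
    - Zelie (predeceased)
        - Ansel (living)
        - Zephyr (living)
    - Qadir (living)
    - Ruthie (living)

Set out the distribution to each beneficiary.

Eira: 23,000; Ronan: 23,000; Ansel: 11,500; Zephyr: 11,500; Qadir: 23,000; Ruthie: 23,000

The entire 115,000 passes to the siblings and their issue.
That amount (115,000) is divided into 5 shares of 23,000: Eira, Ronan, Qadir, and Ruthie each take 23,000; Zelie's 23,000 share passes to Zelie's issue.
Zelie's share (23,000) is divided into 2 shares of 11,500: Ansel and Zephyr each take 11,500.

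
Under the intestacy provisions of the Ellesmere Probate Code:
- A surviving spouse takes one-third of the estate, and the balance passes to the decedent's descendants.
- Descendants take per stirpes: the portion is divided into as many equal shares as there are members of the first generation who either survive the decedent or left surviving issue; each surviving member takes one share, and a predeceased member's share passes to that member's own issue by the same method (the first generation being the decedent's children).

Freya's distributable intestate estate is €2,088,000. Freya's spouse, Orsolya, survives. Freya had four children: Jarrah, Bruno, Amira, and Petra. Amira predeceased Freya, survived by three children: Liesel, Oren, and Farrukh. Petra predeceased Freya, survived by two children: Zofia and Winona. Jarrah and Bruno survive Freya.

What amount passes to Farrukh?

Orsolya takes one-third of €2,088,000 = €696,000. The remaining €1,392,000 passes to the descendants.
The descendants' portion (€1,392,000) is divided into 4 shares of €348,000: Jarrah and Bruno each take €348,000; Amira's €348,000 share passes to Amira's issue; Petra's €348,000 share passes to Petra's issue.
Amira's share (€348,000) is divided into 3 shares of €116,000: Liesel, Oren, and Farrukh each take €116,000.
Petra's share (€348,000) is divided into 2 shares of €174,000: Zofia and Winona each take €174,000.

Farrukh receives €116,000.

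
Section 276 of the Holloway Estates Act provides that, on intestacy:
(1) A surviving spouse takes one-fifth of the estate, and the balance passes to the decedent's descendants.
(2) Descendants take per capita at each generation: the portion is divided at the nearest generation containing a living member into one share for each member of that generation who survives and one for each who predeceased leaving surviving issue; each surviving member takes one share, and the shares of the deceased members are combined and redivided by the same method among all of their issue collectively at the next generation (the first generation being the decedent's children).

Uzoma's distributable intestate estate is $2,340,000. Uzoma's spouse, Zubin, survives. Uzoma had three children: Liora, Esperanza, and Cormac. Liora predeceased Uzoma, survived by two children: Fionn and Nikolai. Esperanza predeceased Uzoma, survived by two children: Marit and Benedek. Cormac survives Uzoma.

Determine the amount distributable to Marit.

Zubin takes one-fifth of $2,340,000 = $468,000. The remaining $1,872,000 passes to the descendants.
The descendants' portion ($1,872,000) is divided at the children's generation into 3 shares of $624,000. Cormac takes $624,000. The 2 shares of the deceased (Liora and Esperanza) are combined into a pool of $1,248,000.
That pool ($1,248,000) is divided at the grandchildren's generation equally among Fionn, Nikolai, Marit, and Benedek: $312,000 each.

Marit receives $312,000.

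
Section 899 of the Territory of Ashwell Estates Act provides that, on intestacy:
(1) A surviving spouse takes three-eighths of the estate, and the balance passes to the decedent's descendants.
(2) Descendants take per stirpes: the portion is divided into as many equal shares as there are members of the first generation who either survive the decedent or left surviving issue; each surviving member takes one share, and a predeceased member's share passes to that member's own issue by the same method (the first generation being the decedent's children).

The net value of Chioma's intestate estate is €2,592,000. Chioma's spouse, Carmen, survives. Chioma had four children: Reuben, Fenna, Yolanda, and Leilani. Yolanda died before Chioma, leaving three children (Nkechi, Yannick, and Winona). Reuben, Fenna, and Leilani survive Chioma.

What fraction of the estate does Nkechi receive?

Carmen takes three-eighths of €2,592,000 = €972,000. The remaining €1,620,000 passes to the descendants.
The descendants' portion (€1,620,000) is divided into 4 shares of €405,000: Reuben, Fenna, and Leilani each take €405,000; Yolanda's €405,000 share passes to Yolanda's issue.
Yolanda's share (€405,000) is divided into 3 shares of €135,000: Nkechi, Yannick, and Winona each take €135,000.

Nkechi receives 5/96 of the estate.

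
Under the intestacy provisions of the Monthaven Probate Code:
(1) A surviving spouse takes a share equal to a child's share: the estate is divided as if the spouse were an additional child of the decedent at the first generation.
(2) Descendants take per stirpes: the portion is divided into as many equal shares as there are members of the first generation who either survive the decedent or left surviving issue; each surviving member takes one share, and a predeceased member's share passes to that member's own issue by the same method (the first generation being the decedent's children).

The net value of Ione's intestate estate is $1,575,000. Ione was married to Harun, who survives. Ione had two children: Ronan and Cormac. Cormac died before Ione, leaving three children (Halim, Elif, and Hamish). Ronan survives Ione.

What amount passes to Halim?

Halim receives $175,000.

The spouse counts as an additional share at the children's level, so there are 3 primary shares of $525,000. Harun takes one such share ($525,000).
The children's combined portion ($1,050,000) is divided into 2 shares of $525,000: Ronan takes $525,000; Cormac's $525,000 share passes to Cormac's issue.
Cormac's share ($525,000) is divided into 3 shares of $175,000: Halim, Elif, and Hamish each take $175,000.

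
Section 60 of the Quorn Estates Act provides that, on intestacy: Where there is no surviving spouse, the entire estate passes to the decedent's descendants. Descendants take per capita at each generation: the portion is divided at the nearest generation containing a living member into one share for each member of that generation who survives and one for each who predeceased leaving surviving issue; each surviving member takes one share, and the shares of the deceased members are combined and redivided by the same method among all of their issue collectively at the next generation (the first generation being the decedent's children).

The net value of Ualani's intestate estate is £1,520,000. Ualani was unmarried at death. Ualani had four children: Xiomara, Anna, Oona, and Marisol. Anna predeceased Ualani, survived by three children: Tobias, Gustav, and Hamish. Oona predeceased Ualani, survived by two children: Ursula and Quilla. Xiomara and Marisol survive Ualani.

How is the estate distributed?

The entire £1,520,000 passes to the descendants.
That amount (£1,520,000) is divided at the children's generation into 4 shares of £380,000. Xiomara and Marisol each take £380,000. The 2 shares of the deceased (Anna and Oona) are combined into a pool of £760,000.
That pool (£760,000) is divided at the grandchildren's generation equally among Tobias, Gustav, Hamish, Ursula, and Quilla: £152,000 each.

Xiomara: £380,000; Tobias: £152,000; Gustav: £152,000; Hamish: £152,000; Ursula: £152,000; Quilla: £152,000; Marisol: £380,000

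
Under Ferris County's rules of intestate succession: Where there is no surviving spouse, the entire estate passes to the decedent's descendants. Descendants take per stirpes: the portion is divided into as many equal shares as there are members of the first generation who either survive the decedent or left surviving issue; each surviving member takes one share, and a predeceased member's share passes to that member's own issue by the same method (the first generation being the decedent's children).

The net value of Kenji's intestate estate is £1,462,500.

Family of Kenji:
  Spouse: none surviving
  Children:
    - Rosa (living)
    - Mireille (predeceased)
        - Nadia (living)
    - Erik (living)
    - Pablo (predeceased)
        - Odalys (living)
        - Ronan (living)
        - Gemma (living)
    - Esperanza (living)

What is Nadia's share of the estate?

The entire £1,462,500 passes to the descendants.
That amount (£1,462,500) is divided into 5 shares of £292,500: Rosa, Erik, and Esperanza each take £292,500; Mireille's £292,500 share passes to Mireille's issue; Pablo's £292,500 share passes to Pablo's issue.
Mireille's share (£292,500) passes entirely to Nadia.
Pablo's share (£292,500) is divided into 3 shares of £97,500: Odalys, Ronan, and Gemma each take £97,500.

Nadia receives £292,500.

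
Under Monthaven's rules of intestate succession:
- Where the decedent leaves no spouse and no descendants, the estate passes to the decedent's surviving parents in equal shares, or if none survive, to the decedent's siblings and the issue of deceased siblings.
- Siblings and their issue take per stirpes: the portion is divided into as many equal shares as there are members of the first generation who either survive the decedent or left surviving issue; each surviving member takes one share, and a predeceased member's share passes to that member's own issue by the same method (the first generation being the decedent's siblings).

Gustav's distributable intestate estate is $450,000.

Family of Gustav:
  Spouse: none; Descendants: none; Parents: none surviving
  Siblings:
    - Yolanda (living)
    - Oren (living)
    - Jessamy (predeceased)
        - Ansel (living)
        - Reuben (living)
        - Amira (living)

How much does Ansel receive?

The entire $450,000 passes to the siblings and their issue.
That amount ($450,000) is divided into 3 shares of $150,000: Yolanda and Oren each take $150,000; Jessamy's $150,000 share passes to Jessamy's issue.
Jessamy's share ($150,000) is divided into 3 shares of $50,000: Ansel, Reuben, and Amira each take $50,000.

Ansel receives $50,000.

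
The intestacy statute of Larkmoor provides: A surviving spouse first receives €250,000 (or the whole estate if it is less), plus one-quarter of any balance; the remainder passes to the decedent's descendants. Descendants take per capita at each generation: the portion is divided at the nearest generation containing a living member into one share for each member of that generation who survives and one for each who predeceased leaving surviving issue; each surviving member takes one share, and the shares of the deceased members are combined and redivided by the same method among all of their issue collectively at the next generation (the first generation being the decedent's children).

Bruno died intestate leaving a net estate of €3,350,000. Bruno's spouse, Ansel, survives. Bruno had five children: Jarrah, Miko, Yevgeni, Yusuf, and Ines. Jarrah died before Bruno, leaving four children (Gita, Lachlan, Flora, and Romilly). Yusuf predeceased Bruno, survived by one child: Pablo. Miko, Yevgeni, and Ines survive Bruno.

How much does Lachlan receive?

Ansel first takes €250,000, leaving a balance of €3,100,000. Ansel then takes one-quarter of the balance (€775,000), for a total of €1,025,000. The remaining €2,325,000 passes to the descendants.
The descendants' portion (€2,325,000) is divided at the children's generation into 5 shares of €465,000. Miko, Yevgeni, and Ines each take €465,000. The 2 shares of the deceased (Jarrah and Yusuf) are combined into a pool of €930,000.
That pool (€930,000) is divided at the grandchildren's generation equally among Gita, Lachlan, Flora, Romilly, and Pablo: €186,000 each.

Lachlan receives €186,000.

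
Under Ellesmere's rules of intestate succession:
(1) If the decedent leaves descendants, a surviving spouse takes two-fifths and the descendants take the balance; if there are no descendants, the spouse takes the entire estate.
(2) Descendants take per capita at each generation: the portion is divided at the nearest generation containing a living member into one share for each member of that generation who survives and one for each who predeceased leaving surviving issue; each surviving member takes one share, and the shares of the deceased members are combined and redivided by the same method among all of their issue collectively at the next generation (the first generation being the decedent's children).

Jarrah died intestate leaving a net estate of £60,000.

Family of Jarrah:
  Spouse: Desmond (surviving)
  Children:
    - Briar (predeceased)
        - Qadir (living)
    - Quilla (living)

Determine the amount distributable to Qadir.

Desmond takes two-fifths of £60,000 = £24,000. The remaining £36,000 passes to the descendants.
The descendants' portion (£36,000) is divided at the children's generation into 2 shares of £18,000. Quilla takes £18,000. The remaining share for the deceased Briar (£18,000) is carried to the next generation.
That pool (£18,000) passes entirely to Qadir, the sole taker at the grandchildren's generation.

Qadir receives £18,000.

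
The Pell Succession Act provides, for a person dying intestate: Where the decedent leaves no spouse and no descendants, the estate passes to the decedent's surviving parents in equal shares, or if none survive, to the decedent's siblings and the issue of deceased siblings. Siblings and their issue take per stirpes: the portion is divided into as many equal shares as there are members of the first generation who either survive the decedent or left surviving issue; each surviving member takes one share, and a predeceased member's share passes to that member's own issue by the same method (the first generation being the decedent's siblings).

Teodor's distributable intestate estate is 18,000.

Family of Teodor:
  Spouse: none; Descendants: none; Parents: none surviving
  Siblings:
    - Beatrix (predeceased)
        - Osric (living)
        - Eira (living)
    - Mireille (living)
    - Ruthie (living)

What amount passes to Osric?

The entire 18,000 passes to the siblings and their issue.
That amount (18,000) is divided into 3 shares of 6,000: Mireille and Ruthie each take 6,000; Beatrix's 6,000 share passes to Beatrix's issue.
Beatrix's share (6,000) is divided into 2 shares of 3,000: Osric and Eira each take 3,000.

Osric receives 3,000.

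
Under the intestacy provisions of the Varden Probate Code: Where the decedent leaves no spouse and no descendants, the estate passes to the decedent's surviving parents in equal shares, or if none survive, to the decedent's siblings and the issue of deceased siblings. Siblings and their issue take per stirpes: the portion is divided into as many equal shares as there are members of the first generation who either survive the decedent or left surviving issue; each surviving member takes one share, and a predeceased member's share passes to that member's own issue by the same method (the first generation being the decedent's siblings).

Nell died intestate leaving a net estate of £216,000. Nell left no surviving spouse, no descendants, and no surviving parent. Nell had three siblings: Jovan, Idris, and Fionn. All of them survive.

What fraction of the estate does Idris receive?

Idris receives 1/3 of the estate.

The entire £216,000 passes to the siblings and their issue.
That amount (£216,000) is divided into 3 shares of £72,000: Jovan, Idris, and Fionn each take £72,000.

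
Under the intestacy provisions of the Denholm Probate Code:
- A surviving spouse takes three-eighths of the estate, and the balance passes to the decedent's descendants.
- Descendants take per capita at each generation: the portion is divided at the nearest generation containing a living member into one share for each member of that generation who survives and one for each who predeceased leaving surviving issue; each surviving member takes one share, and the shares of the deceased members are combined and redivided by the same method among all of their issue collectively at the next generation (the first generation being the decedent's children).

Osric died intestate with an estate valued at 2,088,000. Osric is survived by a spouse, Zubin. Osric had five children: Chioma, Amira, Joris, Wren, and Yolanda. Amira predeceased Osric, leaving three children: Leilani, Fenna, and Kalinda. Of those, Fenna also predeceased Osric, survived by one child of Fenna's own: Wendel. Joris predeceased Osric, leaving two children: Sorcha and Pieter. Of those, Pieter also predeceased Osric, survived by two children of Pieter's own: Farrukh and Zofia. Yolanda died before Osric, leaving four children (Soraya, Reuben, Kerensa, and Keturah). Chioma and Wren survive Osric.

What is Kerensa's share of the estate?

Kerensa receives 87,000.

Zubin takes three-eighths of 2,088,000 = 783,000. The remaining 1,305,000 passes to the descendants.
The descendants' portion (1,305,000) is divided at the children's generation into 5 shares of 261,000. Chioma and Wren each take 261,000. The 3 shares of the deceased (Amira, Joris, and Yolanda) are combined into a pool of 783,000.
That pool (783,000) is divided at the grandchildren's generation into 9 shares of 87,000. Leilani, Kalinda, Sorcha, Soraya, Reuben, Kerensa, and Keturah each take 87,000. The 2 shares of the deceased (Fenna and Pieter) are combined into a pool of 174,000.
That pool (174,000) is divided at the great-grandchildren's generation equally among Wendel, Farrukh, and Zofia: 58,000 each.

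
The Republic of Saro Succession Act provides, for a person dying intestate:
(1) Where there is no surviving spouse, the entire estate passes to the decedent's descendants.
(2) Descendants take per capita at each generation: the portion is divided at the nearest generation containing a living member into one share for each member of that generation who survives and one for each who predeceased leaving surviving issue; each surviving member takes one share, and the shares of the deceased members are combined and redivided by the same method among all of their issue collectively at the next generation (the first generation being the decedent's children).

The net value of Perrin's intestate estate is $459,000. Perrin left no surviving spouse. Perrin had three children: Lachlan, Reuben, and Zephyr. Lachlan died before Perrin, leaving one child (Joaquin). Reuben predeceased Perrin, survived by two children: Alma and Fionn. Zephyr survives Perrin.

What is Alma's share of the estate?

Alma receives $102,000.

The entire $459,000 passes to the descendants.
That amount ($459,000) is divided at the children's generation into 3 shares of $153,000. Zephyr takes $153,000. The 2 shares of the deceased (Lachlan and Reuben) are combined into a pool of $306,000.
That pool ($306,000) is divided at the grandchildren's generation equally among Joaquin, Alma, and Fionn: $102,000 each.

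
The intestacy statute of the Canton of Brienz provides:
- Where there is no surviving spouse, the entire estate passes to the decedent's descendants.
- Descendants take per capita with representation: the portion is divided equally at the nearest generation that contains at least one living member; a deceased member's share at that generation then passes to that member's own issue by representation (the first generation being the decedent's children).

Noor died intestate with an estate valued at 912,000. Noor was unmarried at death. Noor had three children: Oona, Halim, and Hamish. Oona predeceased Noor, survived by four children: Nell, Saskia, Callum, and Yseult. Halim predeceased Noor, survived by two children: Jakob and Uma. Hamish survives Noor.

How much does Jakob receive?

The entire 912,000 passes to the descendants.
That amount (912,000) is divided into 3 shares of 304,000: Hamish takes 304,000; Oona's 304,000 share passes to Oona's issue; Halim's 304,000 share passes to Halim's issue.
Oona's share (304,000) is divided into 4 shares of 76,000: Nell, Saskia, Callum, and Yseult each take 76,000.
Halim's share (304,000) is divided into 2 shares of 152,000: Jakob and Uma each take 152,000.

Jakob receives 152,000.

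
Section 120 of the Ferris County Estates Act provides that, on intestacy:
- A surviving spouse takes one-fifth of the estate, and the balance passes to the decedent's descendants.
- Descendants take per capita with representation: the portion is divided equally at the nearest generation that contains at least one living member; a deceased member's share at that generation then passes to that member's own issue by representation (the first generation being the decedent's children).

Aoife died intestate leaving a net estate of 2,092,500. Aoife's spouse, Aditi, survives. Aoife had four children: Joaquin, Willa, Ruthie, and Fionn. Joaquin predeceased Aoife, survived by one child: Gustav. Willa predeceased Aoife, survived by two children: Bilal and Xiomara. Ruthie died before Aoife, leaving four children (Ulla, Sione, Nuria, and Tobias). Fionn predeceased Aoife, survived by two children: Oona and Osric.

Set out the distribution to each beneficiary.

Aditi: 418,500; Gustav: 186,000; Bilal: 186,000; Xiomara: 186,000; Ulla: 186,000; Sione: 186,000; Nuria: 186,000; Tobias: 186,000; Oona: 186,000; Osric: 186,000

Aditi takes one-fifth of 2,092,500 = 418,500. The remaining 1,674,000 passes to the descendants.
No child survives, so the initial division is made at the grandchildren's generation.
The descendants' portion (1,674,000) is divided into 9 shares of 186,000: Gustav, Bilal, Xiomara, Ulla, Sione, Nuria, Tobias, Oona, and Osric each take 186,000.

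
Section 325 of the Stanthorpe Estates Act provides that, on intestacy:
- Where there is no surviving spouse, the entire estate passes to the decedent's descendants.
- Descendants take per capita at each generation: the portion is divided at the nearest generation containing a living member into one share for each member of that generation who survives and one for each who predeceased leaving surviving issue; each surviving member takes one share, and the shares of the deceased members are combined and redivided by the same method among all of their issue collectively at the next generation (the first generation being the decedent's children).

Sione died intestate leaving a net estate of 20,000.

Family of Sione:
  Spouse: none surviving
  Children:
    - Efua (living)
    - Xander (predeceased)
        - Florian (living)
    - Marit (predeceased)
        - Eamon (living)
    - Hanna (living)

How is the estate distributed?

Efua: 5,000; Florian: 5,000; Eamon: 5,000; Hanna: 5,000

The entire 20,000 passes to the descendants.
That amount (20,000) is divided at the children's generation into 4 shares of 5,000. Efua and Hanna each take 5,000. The 2 shares of the deceased (Xander and Marit) are combined into a pool of 10,000.
That pool (10,000) is divided at the grandchildren's generation equally among Florian and Eamon: 5,000 each.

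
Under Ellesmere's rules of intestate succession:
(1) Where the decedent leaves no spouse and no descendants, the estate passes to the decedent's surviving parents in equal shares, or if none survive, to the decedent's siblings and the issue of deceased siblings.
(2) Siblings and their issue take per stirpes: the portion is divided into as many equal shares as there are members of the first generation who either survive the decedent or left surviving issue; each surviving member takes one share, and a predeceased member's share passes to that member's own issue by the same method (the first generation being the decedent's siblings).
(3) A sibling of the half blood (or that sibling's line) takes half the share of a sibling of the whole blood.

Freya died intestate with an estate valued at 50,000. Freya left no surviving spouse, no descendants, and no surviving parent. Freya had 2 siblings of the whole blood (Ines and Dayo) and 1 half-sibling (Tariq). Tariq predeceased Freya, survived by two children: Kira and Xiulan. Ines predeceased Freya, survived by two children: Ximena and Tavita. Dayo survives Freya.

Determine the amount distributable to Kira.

The entire 50,000 passes to the siblings and their issue.
Counting each half-blood sibling's line as half a unit, there are 5/2 units in 50,000, so one unit is 20,000. Whole-blood lines (Ines and Dayo) take 20,000 each; half-blood lines (Tariq) take 10,000 each.
Tariq's share (10,000) is divided into 2 shares of 5,000: Kira and Xiulan each take 5,000.
Ines's share (20,000) is divided into 2 shares of 10,000: Ximena and Tavita each take 10,000.

Kira receives 5,000.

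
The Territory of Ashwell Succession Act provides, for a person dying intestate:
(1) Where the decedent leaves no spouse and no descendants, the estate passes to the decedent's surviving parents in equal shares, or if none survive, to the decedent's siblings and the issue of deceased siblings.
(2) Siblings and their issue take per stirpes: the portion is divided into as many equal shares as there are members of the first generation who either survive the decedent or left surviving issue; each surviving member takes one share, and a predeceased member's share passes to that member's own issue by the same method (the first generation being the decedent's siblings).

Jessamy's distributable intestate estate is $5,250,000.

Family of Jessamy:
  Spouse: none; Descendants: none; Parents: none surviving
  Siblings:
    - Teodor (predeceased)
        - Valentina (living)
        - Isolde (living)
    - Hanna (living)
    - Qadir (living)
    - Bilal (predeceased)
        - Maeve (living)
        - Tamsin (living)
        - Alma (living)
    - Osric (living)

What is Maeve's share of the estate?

The entire $5,250,000 passes to the siblings and their issue.
That amount ($5,250,000) is divided into 5 shares of $1,050,000: Hanna, Qadir, and Osric each take $1,050,000; Teodor's $1,050,000 share passes to Teodor's issue; Bilal's $1,050,000 share passes to Bilal's issue.
Teodor's share ($1,050,000) is divided into 2 shares of $525,000: Valentina and Isolde each take $525,000.
Bilal's share ($1,050,000) is divided into 3 shares of $350,000: Maeve, Tamsin, and Alma each take $350,000.

Maeve receives $350,000.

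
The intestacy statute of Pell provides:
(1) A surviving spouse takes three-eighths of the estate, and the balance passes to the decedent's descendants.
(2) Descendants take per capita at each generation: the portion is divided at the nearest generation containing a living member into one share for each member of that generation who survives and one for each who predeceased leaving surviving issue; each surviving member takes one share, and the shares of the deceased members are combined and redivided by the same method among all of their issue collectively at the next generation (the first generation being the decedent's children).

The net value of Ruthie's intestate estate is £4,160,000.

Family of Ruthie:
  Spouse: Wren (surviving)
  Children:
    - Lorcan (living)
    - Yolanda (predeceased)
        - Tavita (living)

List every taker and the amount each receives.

Wren: £1,560,000; Lorcan: £1,300,000; Tavita: £1,300,000

Wren takes three-eighths of £4,160,000 = £1,560,000. The remaining £2,600,000 passes to the descendants.
The descendants' portion (£2,600,000) is divided at the children's generation into 2 shares of £1,300,000. Lorcan takes £1,300,000. The remaining share for the deceased Yolanda (£1,300,000) is carried to the next generation.
That pool (£1,300,000) passes entirely to Tavita, the sole taker at the grandchildren's generation.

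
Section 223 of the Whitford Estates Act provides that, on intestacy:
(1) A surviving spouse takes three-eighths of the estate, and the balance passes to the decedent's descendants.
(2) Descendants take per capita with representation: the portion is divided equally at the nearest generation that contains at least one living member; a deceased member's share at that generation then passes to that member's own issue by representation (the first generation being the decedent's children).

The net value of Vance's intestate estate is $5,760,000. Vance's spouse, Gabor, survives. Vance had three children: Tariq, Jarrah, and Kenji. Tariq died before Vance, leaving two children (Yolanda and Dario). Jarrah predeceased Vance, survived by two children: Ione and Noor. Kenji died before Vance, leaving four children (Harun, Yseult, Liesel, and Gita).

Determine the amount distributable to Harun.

Harun receives $450,000.

Gabor takes three-eighths of $5,760,000 = $2,160,000. The remaining $3,600,000 passes to the descendants.
No child survives, so the initial division is made at the grandchildren's generation.
The descendants' portion ($3,600,000) is divided into 8 shares of $450,000: Yolanda, Dario, Ione, Noor, Harun, Yseult, Liesel, and Gita each take $450,000.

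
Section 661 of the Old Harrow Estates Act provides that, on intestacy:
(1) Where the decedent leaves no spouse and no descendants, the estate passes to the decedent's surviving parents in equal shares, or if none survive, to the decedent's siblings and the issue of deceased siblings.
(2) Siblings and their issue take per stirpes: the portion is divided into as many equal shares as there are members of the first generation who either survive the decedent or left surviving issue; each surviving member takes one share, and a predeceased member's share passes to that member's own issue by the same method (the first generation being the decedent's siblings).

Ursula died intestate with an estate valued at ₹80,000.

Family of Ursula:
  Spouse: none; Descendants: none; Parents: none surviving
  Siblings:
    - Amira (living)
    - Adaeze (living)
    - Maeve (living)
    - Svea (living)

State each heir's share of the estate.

The entire ₹80,000 passes to the siblings and their issue.
That amount (₹80,000) is divided into 4 shares of ₹20,000: Amira, Adaeze, Maeve, and Svea each take ₹20,000.

Amira: ₹20,000; Adaeze: ₹20,000; Maeve: ₹20,000; Svea: ₹20,000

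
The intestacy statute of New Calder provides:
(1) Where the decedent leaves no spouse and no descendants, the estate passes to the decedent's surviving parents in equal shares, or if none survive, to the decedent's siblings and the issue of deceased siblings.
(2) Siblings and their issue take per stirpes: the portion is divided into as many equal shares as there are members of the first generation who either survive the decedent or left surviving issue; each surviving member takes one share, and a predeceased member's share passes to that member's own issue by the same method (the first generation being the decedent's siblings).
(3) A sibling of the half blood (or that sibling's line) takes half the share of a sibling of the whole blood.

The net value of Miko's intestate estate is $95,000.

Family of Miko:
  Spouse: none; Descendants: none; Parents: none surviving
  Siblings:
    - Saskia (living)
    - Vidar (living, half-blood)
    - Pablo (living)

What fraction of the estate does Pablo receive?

The entire $95,000 passes to the siblings and their issue.
Counting each half-blood sibling's line as half a unit, there are 5/2 units in $95,000, so one unit is $38,000. Whole-blood lines (Saskia and Pablo) take $38,000 each; half-blood lines (Vidar) take $19,000 each.

Pablo receives 2/5 of the estate.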